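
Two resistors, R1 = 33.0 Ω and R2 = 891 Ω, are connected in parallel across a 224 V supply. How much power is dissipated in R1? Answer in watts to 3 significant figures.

Parallel branches share the same voltage; P = V²/R gives the branch power in one step.
P_R1 = V² / R1 = (224)² / 33.0 Ω = 1520 W

1520 W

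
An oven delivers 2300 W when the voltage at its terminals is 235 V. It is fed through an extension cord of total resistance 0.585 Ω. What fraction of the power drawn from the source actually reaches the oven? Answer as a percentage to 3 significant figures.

97.6 %

I = P / V = 2300 / 235 = 9.787 A through the extension cord.
P_line = I² R_line = (9.787)² × 0.585 = 56.04 W
P_source = P_load + P_line = 2300 + 56.04 = 2356 W
η = P_load / P_source = 2300 / 2356 = 0.9762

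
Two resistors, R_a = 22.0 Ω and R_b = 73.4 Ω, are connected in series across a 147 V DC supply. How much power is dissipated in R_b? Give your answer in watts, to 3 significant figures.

Every series element carries the same I. Get I from the total resistance, then P = I² × R_b.
R_total = 22.0 + 73.4 = 95.40 Ω
I = V / R_total = 147 / 95.40 = 1.541 A
P_R_b = I² × R_b = (1.541)² × 73.4 = 174.3 W

174 W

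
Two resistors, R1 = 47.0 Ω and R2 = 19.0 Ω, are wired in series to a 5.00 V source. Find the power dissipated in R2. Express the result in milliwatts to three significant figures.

The current is common to all series resistors; compute it, then apply P = I²R for the target.
R_total = 47.0 + 19.0 = 66.00 Ω
I = V / R_total = 5.00 / 66.00 = 0.07576 A
P_R2 = I² × R2 = (0.07576)² × 19.0 = 0.1090 W

109 mW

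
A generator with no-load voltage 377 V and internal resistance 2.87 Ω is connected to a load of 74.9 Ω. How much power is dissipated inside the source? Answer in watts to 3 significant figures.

67.4 W

The internal resistance carries the same current as the load; P_int = I²r.
I = ε / (r + R) = 377 / (2.87 + 74.9) = 4.848 A
P_int = I² r = (4.848)² × 2.87 = 67.44 W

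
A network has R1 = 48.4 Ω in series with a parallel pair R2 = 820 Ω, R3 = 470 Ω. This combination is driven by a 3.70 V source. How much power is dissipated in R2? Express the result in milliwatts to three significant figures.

Replace R2 and R3 with their parallel equivalent so the circuit becomes R1 in series with R_p.
R_p = (820×470)/(820+470) = 298.8 Ω
R_total = 48.4 + 298.8 = 347.2 Ω
I = V / R_total = 3.70 / 347.2 = 0.01066 A
Voltage across the parallel pair: V_p = I × R_p = 0.01066 × 298.8 = 3.184 V
With V_p across R2, its power is V_p²/R2.
P_R2 = (3.184)² / 820 = 0.01236 W

12.4 mW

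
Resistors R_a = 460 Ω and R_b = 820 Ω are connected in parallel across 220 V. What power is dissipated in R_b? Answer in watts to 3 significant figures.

Each parallel branch sees the full supply voltage, so P = V²/R applies directly to the target branch.
P_R_b = V² / R_b = (220)² / 820 Ω = 59.02 W

59.0 W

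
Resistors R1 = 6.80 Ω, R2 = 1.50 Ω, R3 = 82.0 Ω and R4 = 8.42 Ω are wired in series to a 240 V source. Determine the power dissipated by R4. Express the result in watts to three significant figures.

49.8 W

In a series string the same current flows through every resistor — find that current, then P = I²R for the one we want.
R_total = 6.80 + 1.50 + 82.0 + 8.42 = 98.72 Ω
I = V / R_total = 240 / 98.72 = 2.431 A
P_R4 = I² × R4 = (2.431)² × 8.42 = 49.77 W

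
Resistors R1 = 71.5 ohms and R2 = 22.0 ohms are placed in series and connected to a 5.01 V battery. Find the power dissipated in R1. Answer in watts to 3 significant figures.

0.205 W

In a series string the same current flows through every resistor — find that current, then P = I²R for the one we want.
R_total = 71.5 + 22.0 = 93.50 Ω
I = V / R_total = 5.01 / 93.50 = 0.05358 A
P_R1 = I² × R1 = (0.05358)² × 71.5 = 0.2053 W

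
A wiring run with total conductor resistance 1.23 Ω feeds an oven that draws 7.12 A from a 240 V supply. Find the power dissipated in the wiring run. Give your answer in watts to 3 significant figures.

62.4 W

The wiring run and load are in series, so the same current flows in both; the loss is I²R_line.
The wiring run carries the full 7.12 A.
P_line = I² R_line = (7.120)² × 1.23 = 62.35 W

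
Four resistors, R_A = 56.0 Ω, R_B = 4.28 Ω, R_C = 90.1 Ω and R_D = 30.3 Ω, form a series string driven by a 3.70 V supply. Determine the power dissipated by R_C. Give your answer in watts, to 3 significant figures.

0.0378 W

Series elements share the same current, so find I first, then use P = I²R.
R_total = 56.0 + 4.28 + 90.1 + 30.3 = 180.7 Ω
I = V / R_total = 3.70 / 180.7 = 0.02048 A
P_R_C = I² × R_C = (0.02048)² × 90.1 = 0.03778 W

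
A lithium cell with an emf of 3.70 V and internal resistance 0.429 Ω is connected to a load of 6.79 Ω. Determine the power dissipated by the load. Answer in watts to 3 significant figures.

1.78 W

With r and R in series, I = ε/(r+R); the load dissipates I²R.
I = ε / (r + R) = 3.70 / (0.429 + 6.79) = 0.5125 A
P_load = I² R = (0.5125)² × 6.79 = 1.784 W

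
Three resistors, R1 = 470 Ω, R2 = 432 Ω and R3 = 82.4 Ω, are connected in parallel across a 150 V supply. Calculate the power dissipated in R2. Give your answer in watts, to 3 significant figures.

Each parallel branch sees the full supply voltage, so P = V²/R applies directly to the target branch.
P_R2 = V² / R2 = (150)² / 432 Ω = 52.08 W

52.1 W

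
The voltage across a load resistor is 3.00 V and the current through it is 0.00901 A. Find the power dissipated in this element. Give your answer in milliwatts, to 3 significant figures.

27.0 mW

Since both terminal voltage and current are stated, P = V I gives the power in one step.
P = 3.00 V × 0.009010 A = 0.02703 W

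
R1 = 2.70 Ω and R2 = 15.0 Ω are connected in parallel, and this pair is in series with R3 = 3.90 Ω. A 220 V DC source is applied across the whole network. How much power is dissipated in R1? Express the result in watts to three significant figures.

Combine R1 and R2 into their parallel equivalent first, reducing the network to two series resistors.
R_p = (2.70×15.0)/(2.70+15.0) = 2.288 Ω
R_total = R_p + 3.90 = 2.288 + 3.90 = 6.188 Ω
I = V / R_total = 220 / 6.188 = 35.55 A
Voltage across the parallel pair: V_p = I × R_p = 35.55 × 2.288 = 81.35 V
R1 sits across V_p; its power is V_p²/R.
P_R1 = (81.35)² / 2.70 = 2451 W

2450 W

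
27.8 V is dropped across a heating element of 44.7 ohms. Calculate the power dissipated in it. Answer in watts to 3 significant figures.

17.3 W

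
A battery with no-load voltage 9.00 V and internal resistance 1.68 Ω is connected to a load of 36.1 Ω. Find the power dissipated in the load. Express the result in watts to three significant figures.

With r and R in series, I = ε/(r+R); the load dissipates I²R.
I = ε / (r + R) = 9.00 / (1.68 + 36.1) = 0.2382 A
P_load = I² R = (0.2382)² × 36.1 = 2.049 W

2.05 W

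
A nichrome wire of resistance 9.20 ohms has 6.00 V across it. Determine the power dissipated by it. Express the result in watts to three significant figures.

3.91 W

Voltage and resistance are given, so P = V²/R is the one-step route.
P = (6.00 V)² / 9.20 Ω = 3.913 W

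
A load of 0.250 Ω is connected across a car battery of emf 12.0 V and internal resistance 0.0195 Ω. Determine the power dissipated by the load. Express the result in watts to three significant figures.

With r and R in series, I = ε/(r+R); the load dissipates I²R.
I = ε / (r + R) = 12.0 / (0.0195 + 0.250) = 44.53 A
P_load = I² R = (44.53)² × 0.250 = 495.7 W

496 W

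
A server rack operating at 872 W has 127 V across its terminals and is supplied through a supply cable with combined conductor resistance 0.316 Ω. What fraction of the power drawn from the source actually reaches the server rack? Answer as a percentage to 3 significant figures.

98.3 %

I = P / V = 872 / 127 = 6.866 A through the supply cable.
P_line = I² R_line = (6.866)² × 0.316 = 14.90 W
P_source = P_load + P_line = 872.0 + 14.90 = 886.9 W
η = P_load / P_source = 872.0 / 886.9 = 0.9832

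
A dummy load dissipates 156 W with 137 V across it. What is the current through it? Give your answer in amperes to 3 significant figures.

1.14 A

The two known quantities fix the third via I = P / V.
I = 156 / 137 = 1.139 A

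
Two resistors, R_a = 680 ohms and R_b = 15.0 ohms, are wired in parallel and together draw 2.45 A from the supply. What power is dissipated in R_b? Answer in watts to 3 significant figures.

We need the common branch voltage; get it from I_total × R_eq, then P = V²/R for the branch.
1/R_eq = 1/680 + 1/15.0 ⇒ R_eq = 14.68 Ω
V = I_total × R_eq = 2.450 × 14.68 = 35.96 V
P_R_b = V² / R_b = (35.96)² / 15.0 = 86.19 W

86.2 W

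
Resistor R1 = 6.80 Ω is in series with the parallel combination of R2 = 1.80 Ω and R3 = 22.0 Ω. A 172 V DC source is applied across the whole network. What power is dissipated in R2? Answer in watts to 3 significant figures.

First combine the parallel branches into one equivalent R_p, then R1 + R_p is a series pair.
R_p = (1.80×22.0)/(1.80+22.0) = 1.664 Ω
R_total = 6.80 + 1.664 = 8.464 Ω
I = V / R_total = 172 / 8.464 = 20.32 A
Voltage across the parallel pair: V_p = I × R_p = 20.32 × 1.664 = 33.81 V
With V_p across R2, its power is V_p²/R2.
P_R2 = (33.81)² / 1.80 = 635.2 W

635 W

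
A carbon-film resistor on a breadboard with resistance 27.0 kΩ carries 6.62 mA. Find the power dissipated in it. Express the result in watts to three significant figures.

The current through and the resistance of the element are both given; use P = I²R.
P = (0.006620 A)² × 27000 Ω = 1.183 W

1.18 W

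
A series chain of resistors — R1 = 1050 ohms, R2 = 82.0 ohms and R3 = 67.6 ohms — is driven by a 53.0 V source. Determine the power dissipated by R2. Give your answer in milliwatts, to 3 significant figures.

160 mW

In a series string the same current flows through every resistor — find that current, then P = I²R for the one we want.
R_total = 1050 + 82.0 + 67.6 = 1200 Ω
I = V / R_total = 53.0 / 1200 = 0.04418 A
P_R2 = I² × R2 = (0.04418)² × 82.0 = 0.1601 W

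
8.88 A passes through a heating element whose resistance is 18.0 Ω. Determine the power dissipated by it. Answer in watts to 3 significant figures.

1420 W

Current and resistance are given, so P = I²R is the direct form.
P = (8.880 A)² × 18.0 Ω = 1419 W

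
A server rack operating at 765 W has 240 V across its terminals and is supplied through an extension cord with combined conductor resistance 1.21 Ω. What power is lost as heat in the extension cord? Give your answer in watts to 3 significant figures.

12.3 W

The extension cord is a series resistance carrying the load current; its dissipation is I²R_line.
I = P / V = 765 / 240 = 3.188 A through the extension cord.
P_line = I² R_line = (3.188)² × 1.21 = 12.29 W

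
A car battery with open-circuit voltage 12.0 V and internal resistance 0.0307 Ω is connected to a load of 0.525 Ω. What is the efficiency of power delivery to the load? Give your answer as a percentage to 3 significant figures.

94.5 %

Both r and R carry the same current, so the power split is just the resistance split: η = R/(R+r).
η = R / (R + r) = 0.525 / (0.525 + 0.0307) = 0.9448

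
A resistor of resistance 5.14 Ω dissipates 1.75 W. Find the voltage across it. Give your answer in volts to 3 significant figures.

From P = V I = I²R = V²/R, with the two given quantities we get V = √(P R).
V = √(1.75 × 5.14) = 2.999 V

3.00 V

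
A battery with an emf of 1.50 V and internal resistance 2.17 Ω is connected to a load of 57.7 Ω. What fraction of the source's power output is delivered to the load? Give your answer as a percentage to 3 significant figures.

96.4 %

η = P_load/(P_load+P_int) = I²R/(I²R+I²r) = R/(R+r) — the I² cancels for series elements.
η = R / (R + r) = 57.7 / (57.7 + 2.17) = 0.9638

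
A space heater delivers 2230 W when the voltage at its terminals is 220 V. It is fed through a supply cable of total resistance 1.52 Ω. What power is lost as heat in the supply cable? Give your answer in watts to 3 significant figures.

156 W

Line loss is just I²R for the cable — we know both I and R_line directly.
I = P / V = 2230 / 220 = 10.14 A through the supply cable.
P_line = I² R_line = (10.14)² × 1.52 = 156.2 W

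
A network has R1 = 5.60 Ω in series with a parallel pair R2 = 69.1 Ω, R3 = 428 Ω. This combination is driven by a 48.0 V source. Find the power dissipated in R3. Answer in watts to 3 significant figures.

Reduce the parallel pair to R_p first; the network is then a simple series string.
R_p = (69.1×428)/(69.1+428) = 59.49 Ω
R_total = 5.60 + 59.49 = 65.09 Ω
I = V / R_total = 48.0 / 65.09 = 0.7374 A
Voltage across the parallel pair: V_p = I × R_p = 0.7374 × 59.49 = 43.87 V
R3 is across V_p, so use P = V²/R for that branch.
P_R3 = (43.87)² / 428 = 4.497 W

4.50 W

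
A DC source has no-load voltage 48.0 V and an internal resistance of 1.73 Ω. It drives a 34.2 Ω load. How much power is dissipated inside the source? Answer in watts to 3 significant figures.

The internal resistance carries the same current as the load; P_int = I²r.
I = ε / (r + R) = 48.0 / (1.73 + 34.2) = 1.336 A
P_int = I² r = (1.336)² × 1.73 = 3.088 W

3.09 W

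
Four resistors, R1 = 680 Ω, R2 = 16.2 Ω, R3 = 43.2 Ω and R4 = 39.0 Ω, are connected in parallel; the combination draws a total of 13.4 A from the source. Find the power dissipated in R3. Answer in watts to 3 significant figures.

331 W

Only the total current is stated, so first find the parallel equivalent to get the voltage across the combination.
1/R_eq = 1/680 + 1/16.2 + 1/43.2 + 1/39.0 ⇒ R_eq = 8.930 Ω
V = I_total × R_eq = 13.40 × 8.930 = 119.7 V
P_R3 = V² / R3 = (119.7)² / 43.2 = 331.4 W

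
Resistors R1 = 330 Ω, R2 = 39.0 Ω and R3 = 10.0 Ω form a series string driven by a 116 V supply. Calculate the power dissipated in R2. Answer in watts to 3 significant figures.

3.65 W

Series elements share the same current, so find I first, then use P = I²R.
R_total = 330 + 39.0 + 10.0 = 379.0 Ω
I = V / R_total = 116 / 379.0 = 0.3061 A
P_R2 = I² × R2 = (0.3061)² × 39.0 = 3.653 W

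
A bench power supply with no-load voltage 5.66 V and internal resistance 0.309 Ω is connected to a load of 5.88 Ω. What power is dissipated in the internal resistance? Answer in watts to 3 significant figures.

0.258 W

The source's internal resistance is just another series element carrying I; its dissipation is I²r.
I = ε / (r + R) = 5.66 / (0.309 + 5.88) = 0.9145 A
P_int = I² r = (0.9145)² × 0.309 = 0.2584 W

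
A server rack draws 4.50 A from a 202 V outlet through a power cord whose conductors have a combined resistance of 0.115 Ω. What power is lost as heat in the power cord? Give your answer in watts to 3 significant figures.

2.33 W

Line loss is just I²R for the cable — we know both I and R_line directly.
The power cord carries the full 4.50 A.
P_line = I² R_line = (4.500)² × 0.115 = 2.329 W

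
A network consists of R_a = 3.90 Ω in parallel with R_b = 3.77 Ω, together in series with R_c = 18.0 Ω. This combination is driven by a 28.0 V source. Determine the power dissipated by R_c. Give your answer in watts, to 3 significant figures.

Combine R_a and R_b into their parallel equivalent first, reducing the network to two series resistors.
R_p = (3.90×3.77)/(3.90+3.77) = 1.917 Ω
R_total = R_p + 18.0 = 1.917 + 18.0 = 19.92 Ω
I = V / R_total = 28.0 / 19.92 = 1.406 A
R_c carries the full series current, so P = I²R.
P_R_c = (1.406)² × 18.0 = 35.57 W

35.6 W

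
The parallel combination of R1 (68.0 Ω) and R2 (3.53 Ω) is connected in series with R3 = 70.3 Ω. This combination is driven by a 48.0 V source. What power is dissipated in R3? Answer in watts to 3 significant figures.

Reduce the parallel combination to a single R_p; the circuit then becomes R_p in series with the remaining resistor.
R_p = (68.0×3.53)/(68.0+3.53) = 3.356 Ω
R_total = R_p + 70.3 = 3.356 + 70.3 = 73.66 Ω
I = V / R_total = 48.0 / 73.66 = 0.6517 A
R3 is the series element, so its power is I²R.
P_R3 = (0.6517)² × 70.3 = 29.86 W

29.9 W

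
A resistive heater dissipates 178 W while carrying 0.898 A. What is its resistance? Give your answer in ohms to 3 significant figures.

Rearranging the power relation for the two known quantities gives R = P / I².
R = 178 / (0.8980)² = 220.7 Ω

221 Ω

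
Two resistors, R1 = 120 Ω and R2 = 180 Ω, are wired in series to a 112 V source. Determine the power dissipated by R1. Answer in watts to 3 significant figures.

16.7 W

The current is common to all series resistors; compute it, then apply P = I²R for the target.
R_total = 120 + 180 = 300.0 Ω
I = V / R_total = 112 / 300.0 = 0.3733 A
P_R1 = I² × R1 = (0.3733)² × 120 = 16.73 W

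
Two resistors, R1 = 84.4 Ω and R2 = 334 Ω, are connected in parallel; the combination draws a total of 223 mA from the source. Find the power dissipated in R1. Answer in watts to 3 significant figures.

We need the common branch voltage; get it from I_total × R_eq, then P = V²/R for the branch.
1/R_eq = 1/84.4 + 1/334 ⇒ R_eq = 67.37 Ω
V = I_total × R_eq = 0.2230 × 67.37 = 15.02 V
P_R1 = V² / R1 = (15.02)² / 84.4 = 2.675 W

2.67 W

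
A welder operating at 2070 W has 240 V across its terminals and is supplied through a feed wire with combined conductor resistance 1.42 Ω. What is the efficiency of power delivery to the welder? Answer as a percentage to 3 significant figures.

I = P / V = 2070 / 240 = 8.625 A through the feed wire.
P_line = I² R_line = (8.625)² × 1.42 = 105.6 W
P_source = P_load + P_line = 2070 + 105.6 = 2176 W
η = P_load / P_source = 2070 / 2176 = 0.9514

95.1 %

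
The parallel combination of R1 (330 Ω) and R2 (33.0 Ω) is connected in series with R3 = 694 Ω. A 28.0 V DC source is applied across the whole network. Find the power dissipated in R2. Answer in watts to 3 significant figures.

First find R_p for the parallel pair, then treat R_p + R3 as a series loop.
R_p = (330×33.0)/(330+33.0) = 30.00 Ω
R_total = R_p + 694 = 30.00 + 694 = 724.0 Ω
I = V / R_total = 28.0 / 724.0 = 0.03867 A
Voltage across the parallel pair: V_p = I × R_p = 0.03867 × 30.00 = 1.160 V
R2 sits across V_p; its power is V_p²/R.
P_R2 = (1.160)² / 33.0 = 0.04079 W

0.0408 W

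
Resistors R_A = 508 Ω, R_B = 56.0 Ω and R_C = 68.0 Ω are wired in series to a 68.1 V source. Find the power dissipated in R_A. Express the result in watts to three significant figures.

5.90 W

Series elements share the same current, so find I first, then use P = I²R.
R_total = 508 + 56.0 + 68.0 = 632.0 Ω
I = V / R_total = 68.1 / 632.0 = 0.1078 A
P_R_A = I² × R_A = (0.1078)² × 508 = 5.898 W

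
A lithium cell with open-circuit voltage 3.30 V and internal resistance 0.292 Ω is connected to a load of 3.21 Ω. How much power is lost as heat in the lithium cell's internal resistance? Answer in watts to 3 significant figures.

The internal resistance carries the same current as the load; P_int = I²r.
I = ε / (r + R) = 3.30 / (0.292 + 3.21) = 0.9423 A
P_int = I² r = (0.9423)² × 0.292 = 0.2593 W

0.259 W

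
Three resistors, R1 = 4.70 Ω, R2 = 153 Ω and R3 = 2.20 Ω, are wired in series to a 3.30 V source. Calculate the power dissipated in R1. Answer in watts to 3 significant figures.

0.00200 W

The current is common to all series resistors; compute it, then apply P = I²R for the target.
R_total = 4.70 + 153 + 2.20 = 159.9 Ω
I = V / R_total = 3.30 / 159.9 = 0.02064 A
P_R1 = I² × R1 = (0.02064)² × 4.70 = 0.002002 W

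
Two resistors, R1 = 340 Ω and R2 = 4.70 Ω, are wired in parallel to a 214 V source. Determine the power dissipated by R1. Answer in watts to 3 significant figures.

135 W

Each parallel branch sees the full supply voltage, so P = V²/R applies directly to the target branch.
P_R1 = V² / R1 = (214)² / 340 Ω = 134.7 W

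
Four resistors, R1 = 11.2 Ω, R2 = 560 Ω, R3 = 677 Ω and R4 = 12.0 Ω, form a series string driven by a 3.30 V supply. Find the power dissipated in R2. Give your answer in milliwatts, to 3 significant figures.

3.84 mW

Series elements share the same current, so find I first, then use P = I²R.
R_total = 11.2 + 560 + 677 + 12.0 = 1260 Ω
I = V / R_total = 3.30 / 1260 = 0.002619 A
P_R2 = I² × R2 = (0.002619)² × 560 = 0.003840 W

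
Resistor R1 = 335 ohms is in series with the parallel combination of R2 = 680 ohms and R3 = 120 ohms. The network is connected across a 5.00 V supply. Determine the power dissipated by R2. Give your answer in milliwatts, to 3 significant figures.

Reduce the parallel pair to R_p first; the network is then a simple series string.
R_p = (680×120)/(680+120) = 102.0 Ω
R_total = 335 + 102.0 = 437.0 Ω
I = V / R_total = 5.00 / 437.0 = 0.01144 A
Voltage across the parallel pair: V_p = I × R_p = 0.01144 × 102.0 = 1.167 V
R2 is across V_p, so use P = V²/R for that branch.
P_R2 = (1.167)² / 680 = 0.002003 W

2.00 mW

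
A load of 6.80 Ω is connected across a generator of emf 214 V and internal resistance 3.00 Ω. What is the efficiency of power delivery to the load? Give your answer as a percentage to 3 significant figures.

Efficiency is P_load / P_total. With a series r and R sharing the same I, P = I²R for each, so η = R/(R+r).
η = R / (R + r) = 6.80 / (6.80 + 3.00) = 0.6939

69.4 %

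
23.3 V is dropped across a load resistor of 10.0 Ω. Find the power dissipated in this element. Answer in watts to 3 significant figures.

We know the drop across the element and its resistance — P = V²/R, one step.
P = (23.3 V)² / 10.0 Ω = 54.29 W

54.3 W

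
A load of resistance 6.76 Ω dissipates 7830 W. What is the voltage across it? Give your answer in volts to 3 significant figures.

From P = V I = I²R = V²/R, with the two given quantities we get V = √(P R).
V = √(7830 × 6.76) = 230.1 V

230 V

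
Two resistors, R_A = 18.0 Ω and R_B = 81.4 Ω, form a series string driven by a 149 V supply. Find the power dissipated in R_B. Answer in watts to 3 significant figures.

Every series element carries the same I. Get I from the total resistance, then P = I² × R_B.
R_total = 18.0 + 81.4 = 99.40 Ω
I = V / R_total = 149 / 99.40 = 1.499 A
P_R_B = I² × R_B = (1.499)² × 81.4 = 182.9 W

183 W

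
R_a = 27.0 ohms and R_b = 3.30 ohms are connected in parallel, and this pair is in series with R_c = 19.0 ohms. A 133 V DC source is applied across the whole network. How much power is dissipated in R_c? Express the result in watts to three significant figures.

698 W

Collapse the R_a‖R_b pair into one equivalent R_p; then R_p and R_c form a series string.
R_p = (27.0×3.30)/(27.0+3.30) = 2.941 Ω
R_total = R_p + 19.0 = 2.941 + 19.0 = 21.94 Ω
I = V / R_total = 133 / 21.94 = 6.062 A
R_c carries the full series current, so P = I²R.
P_R_c = (6.062)² × 19.0 = 698.2 W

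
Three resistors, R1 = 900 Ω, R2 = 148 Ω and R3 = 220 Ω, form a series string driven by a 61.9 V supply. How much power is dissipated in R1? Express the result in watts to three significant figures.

Every series element carries the same I. Get I from the total resistance, then P = I² × R1.
R_total = 900 + 148 + 220 = 1268 Ω
I = V / R_total = 61.9 / 1268 = 0.04882 A
P_R1 = I² × R1 = (0.04882)² × 900 = 2.145 W

2.14 W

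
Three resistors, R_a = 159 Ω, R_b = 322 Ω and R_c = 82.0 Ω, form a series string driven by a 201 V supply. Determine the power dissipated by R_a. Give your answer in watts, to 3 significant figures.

Every series element carries the same I. Get I from the total resistance, then P = I² × R_a.
R_total = 159 + 322 + 82.0 = 563.0 Ω
I = V / R_total = 201 / 563.0 = 0.3570 A
P_R_a = I² × R_a = (0.3570)² × 159 = 20.27 W

20.3 W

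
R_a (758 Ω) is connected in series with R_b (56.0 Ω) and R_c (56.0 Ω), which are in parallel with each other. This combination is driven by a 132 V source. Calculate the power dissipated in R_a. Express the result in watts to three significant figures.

Collapse R_b‖R_c to a single equivalent, reducing the network to two series elements.
R_p = (56.0×56.0)/(56.0+56.0) = 28.00 Ω
R_total = 758 + 28.00 = 786.0 Ω
I = V / R_total = 132 / 786.0 = 0.1679 A
The full supply current passes through R_a: P = I²R.
P_R_a = (0.1679)² × 758 = 21.38 W

21.4 W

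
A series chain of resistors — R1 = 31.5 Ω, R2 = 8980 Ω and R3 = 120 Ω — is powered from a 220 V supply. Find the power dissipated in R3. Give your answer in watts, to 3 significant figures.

0.0697 W

The current is common to all series resistors; compute it, then apply P = I²R for the target.
R_total = 31.5 + 8980 + 120 = 9132 Ω
I = V / R_total = 220 / 9132 = 0.02409 A
P_R3 = I² × R3 = (0.02409)² × 120 = 0.06965 W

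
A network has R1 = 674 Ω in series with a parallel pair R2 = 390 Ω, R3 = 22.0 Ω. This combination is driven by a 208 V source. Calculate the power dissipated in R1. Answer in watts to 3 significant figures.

Replace R2 and R3 with their parallel equivalent so the circuit becomes R1 in series with R_p.
R_p = (390×22.0)/(390+22.0) = 20.83 Ω
R_total = 674 + 20.83 = 694.8 Ω
I = V / R_total = 208 / 694.8 = 0.2994 A
R1 is in the main series path, so its power is I²R1.
P_R1 = (0.2994)² × 674 = 60.40 W

60.4 W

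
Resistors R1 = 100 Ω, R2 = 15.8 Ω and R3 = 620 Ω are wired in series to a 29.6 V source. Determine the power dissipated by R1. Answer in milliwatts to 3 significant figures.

162 mW

Every series element carries the same I. Get I from the total resistance, then P = I² × R1.
R_total = 100 + 15.8 + 620 = 735.8 Ω
I = V / R_total = 29.6 / 735.8 = 0.04023 A
P_R1 = I² × R1 = (0.04023)² × 100 = 0.1618 W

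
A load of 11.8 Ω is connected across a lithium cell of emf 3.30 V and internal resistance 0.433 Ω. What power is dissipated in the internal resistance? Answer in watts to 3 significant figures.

The internal resistance carries the same current as the load; P_int = I²r.
I = ε / (r + R) = 3.30 / (0.433 + 11.8) = 0.2698 A
P_int = I² r = (0.2698)² × 0.433 = 0.03151 W

0.0315 W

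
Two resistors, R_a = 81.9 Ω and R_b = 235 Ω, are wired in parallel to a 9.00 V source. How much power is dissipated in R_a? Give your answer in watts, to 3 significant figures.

Every branch has 9.00 V across it, so for R_a the power is simply V²/R.
P_R_a = V² / R_a = (9.00)² / 81.9 Ω = 0.9890 W

0.989 W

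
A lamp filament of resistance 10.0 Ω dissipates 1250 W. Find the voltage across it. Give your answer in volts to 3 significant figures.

112 V

The two known quantities fix the third via V = √(P R).
V = √(1250 × 10.0) = 111.8 V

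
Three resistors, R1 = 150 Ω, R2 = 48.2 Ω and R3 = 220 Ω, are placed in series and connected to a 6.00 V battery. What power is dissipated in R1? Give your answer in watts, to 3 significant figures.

0.0309 W

Series elements share the same current, so find I first, then use P = I²R.
R_total = 150 + 48.2 + 220 = 418.2 Ω
I = V / R_total = 6.00 / 418.2 = 0.01435 A
P_R1 = I² × R1 = (0.01435)² × 150 = 0.03088 W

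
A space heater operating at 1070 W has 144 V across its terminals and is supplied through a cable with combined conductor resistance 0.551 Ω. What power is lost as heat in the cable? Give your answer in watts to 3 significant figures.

30.4 W

Line loss is just I²R for the cable — we know both I and R_line directly.
I = P / V = 1070 / 144 = 7.431 A through the cable.
P_line = I² R_line = (7.431)² × 0.551 = 30.42 W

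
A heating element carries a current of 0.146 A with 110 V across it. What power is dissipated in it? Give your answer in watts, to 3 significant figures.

16.1 W

V and I are known directly — P = V I, no intermediate step needed.
P = 110 V × 0.1460 A = 16.06 W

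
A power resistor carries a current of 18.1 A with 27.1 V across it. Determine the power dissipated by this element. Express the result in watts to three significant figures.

491 W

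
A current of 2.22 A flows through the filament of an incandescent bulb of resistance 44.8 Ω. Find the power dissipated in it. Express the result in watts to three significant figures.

The current through and the resistance of the element are both given; use P = I²R.
P = (2.220 A)² × 44.8 Ω = 220.8 W

221 W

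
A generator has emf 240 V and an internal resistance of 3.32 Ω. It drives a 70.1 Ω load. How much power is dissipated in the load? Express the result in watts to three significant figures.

Load and internal resistance form a series loop — compute the loop current, then the load power via I²R.
I = ε / (r + R) = 240 / (3.32 + 70.1) = 3.269 A
P_load = I² R = (3.269)² × 70.1 = 749.1 W

749 W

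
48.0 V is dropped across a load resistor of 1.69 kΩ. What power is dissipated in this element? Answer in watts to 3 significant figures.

V and R are stated; P = V²/R avoids computing the current.
P = (48.0 V)² / 1690 Ω = 1.363 W

1.36 W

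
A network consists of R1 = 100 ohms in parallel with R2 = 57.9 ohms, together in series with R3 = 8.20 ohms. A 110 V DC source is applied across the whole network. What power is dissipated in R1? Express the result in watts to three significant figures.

80.8 W

Reduce the parallel combination to a single R_p; the circuit then becomes R_p in series with the remaining resistor.
R_p = (100×57.9)/(100+57.9) = 36.67 Ω
R_total = R_p + 8.20 = 36.67 + 8.20 = 44.87 Ω
I = V / R_total = 110 / 44.87 = 2.452 A
Voltage across the parallel pair: V_p = I × R_p = 2.452 × 36.67 = 89.90 V
Use P = V²/R for R1 with V = V_p.
P_R1 = (89.90)² / 100 = 80.81 W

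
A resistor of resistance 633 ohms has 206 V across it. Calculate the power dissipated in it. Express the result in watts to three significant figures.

67.0 W

We know the drop across the element and its resistance — P = V²/R, one step.
P = (206 V)² / 633 Ω = 67.04 W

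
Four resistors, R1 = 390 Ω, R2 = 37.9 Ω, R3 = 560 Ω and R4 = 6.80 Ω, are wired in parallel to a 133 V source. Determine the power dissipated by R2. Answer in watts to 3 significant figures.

467 W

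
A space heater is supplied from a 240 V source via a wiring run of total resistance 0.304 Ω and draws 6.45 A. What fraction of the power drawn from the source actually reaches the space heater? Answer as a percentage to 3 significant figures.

99.2 %

The wiring run carries the full 6.45 A.
P_line = I² R_line = (6.450)² × 0.304 = 12.65 W
P_source = V I = 240 × 6.450 = 1548 W; P_load = 1535 W
η = P_load / P_source = 1535 / 1548 = 0.9918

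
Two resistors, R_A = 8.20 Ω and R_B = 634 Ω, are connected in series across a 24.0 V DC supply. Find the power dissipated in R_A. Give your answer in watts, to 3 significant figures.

0.0115 W

Series elements share the same current, so find I first, then use P = I²R.
R_total = 8.20 + 634 = 642.2 Ω
I = V / R_total = 24.0 / 642.2 = 0.03737 A
P_R_A = I² × R_A = (0.03737)² × 8.20 = 0.01145 W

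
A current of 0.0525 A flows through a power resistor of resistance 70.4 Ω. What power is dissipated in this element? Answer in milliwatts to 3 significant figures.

Knowing I and R, the power is just I²R — no need to find V first.
P = (0.05250 A)² × 70.4 Ω = 0.1940 W

194 mW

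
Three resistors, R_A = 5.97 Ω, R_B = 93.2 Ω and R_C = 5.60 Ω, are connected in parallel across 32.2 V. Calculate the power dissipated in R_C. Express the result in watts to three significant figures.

185 W

Every branch has 32.2 V across it, so for R_C the power is simply V²/R.
P_R_C = V² / R_C = (32.2)² / 5.60 Ω = 185.2 W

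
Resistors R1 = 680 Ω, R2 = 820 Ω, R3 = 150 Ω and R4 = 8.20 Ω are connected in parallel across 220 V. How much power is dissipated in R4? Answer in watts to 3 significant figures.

Each parallel branch sees the full supply voltage, so P = V²/R applies directly to the target branch.
P_R4 = V² / R4 = (220)² / 8.20 Ω = 5902 W

5900 W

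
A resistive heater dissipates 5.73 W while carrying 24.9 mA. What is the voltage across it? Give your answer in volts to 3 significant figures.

230 V

From P = V I = I²R = V²/R, with the two given quantities we get V = P / I.
V = 5.73 / 0.02490 = 230.1 V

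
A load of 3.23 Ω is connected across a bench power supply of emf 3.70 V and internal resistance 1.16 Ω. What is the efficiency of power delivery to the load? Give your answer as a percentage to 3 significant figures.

The source delivers εI, of which I²R reaches the load and I²r is lost; since I is common, η = R/(R+r).
η = R / (R + r) = 3.23 / (3.23 + 1.16) = 0.7358

73.6 %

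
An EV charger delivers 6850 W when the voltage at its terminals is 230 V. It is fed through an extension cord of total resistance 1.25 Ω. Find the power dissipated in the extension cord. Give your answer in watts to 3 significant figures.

The extension cord and load are in series, so the same current flows in both; the loss is I²R_line.
I = P / V = 6850 / 230 = 29.78 A through the extension cord.
P_line = I² R_line = (29.78)² × 1.25 = 1109 W

1110 W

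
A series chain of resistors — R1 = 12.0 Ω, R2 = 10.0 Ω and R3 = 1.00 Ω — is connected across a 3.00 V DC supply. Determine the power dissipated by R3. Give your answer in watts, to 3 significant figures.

In a series string the same current flows through every resistor — find that current, then P = I²R for the one we want.
R_total = 12.0 + 10.0 + 1.00 = 23.00 Ω
I = V / R_total = 3.00 / 23.00 = 0.1304 A
P_R3 = I² × R3 = (0.1304)² × 1.00 = 0.01701 W

0.0170 W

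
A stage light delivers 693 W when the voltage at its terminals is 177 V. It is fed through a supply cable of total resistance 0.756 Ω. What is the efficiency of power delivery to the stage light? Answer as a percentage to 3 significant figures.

98.4 %

I = P / V = 693 / 177 = 3.915 A through the supply cable.
P_line = I² R_line = (3.915)² × 0.756 = 11.59 W
P_source = P_load + P_line = 693.0 + 11.59 = 704.6 W
η = P_load / P_source = 693.0 / 704.6 = 0.9836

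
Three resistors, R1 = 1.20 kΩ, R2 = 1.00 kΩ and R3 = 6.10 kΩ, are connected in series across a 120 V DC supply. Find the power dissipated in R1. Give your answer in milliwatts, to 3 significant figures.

Since the resistors are in series they all carry the loop current I = V/R_total; the power in any one is I²R.
R_total = (1.20 + 1.00 + 6.10) kΩ = 8300 Ω
I = V / R_total = 120 / 8300 = 0.01446 A
P_R1 = I² × R1 = (0.01446)² × 1200 = 0.2508 W

251 mW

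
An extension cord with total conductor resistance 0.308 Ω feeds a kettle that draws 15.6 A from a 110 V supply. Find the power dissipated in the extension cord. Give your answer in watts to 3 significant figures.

Only the current and the line resistance are needed for the I²R loss.
The extension cord carries the full 15.6 A.
P_line = I² R_line = (15.60)² × 0.308 = 74.95 W

75.0 W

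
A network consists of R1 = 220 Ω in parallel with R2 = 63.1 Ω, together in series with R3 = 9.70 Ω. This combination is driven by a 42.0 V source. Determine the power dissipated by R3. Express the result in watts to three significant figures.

First find R_p for the parallel pair, then treat R_p + R3 as a series loop.
R_p = (220×63.1)/(220+63.1) = 49.04 Ω
R_total = R_p + 9.70 = 49.04 + 9.70 = 58.74 Ω
I = V / R_total = 42.0 / 58.74 = 0.7151 A
All the supply current flows through R3; use P = I²R3.
P_R3 = (0.7151)² × 9.70 = 4.960 W

4.96 W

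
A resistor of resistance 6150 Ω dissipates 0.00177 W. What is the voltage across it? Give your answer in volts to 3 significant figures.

Rearranging the power relation for the two known quantities gives V = √(P R).
V = √(0.00177 × 6150) = 3.299 V

3.30 V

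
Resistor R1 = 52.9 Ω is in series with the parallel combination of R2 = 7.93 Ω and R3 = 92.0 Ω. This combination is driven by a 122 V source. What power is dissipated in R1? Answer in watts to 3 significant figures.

Replace R2 and R3 with their parallel equivalent so the circuit becomes R1 in series with R_p.
R_p = (7.93×92.0)/(7.93+92.0) = 7.301 Ω
R_total = 52.9 + 7.301 = 60.20 Ω
I = V / R_total = 122 / 60.20 = 2.027 A
R1 is in the main series path, so its power is I²R1.
P_R1 = (2.027)² × 52.9 = 217.3 W

217 W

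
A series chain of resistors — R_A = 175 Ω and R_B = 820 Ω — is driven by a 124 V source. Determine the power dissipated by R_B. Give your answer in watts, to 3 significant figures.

12.7 W

In a series string the same current flows through every resistor — find that current, then P = I²R for the one we want.
R_total = 175 + 820 = 995.0 Ω
I = V / R_total = 124 / 995.0 = 0.1246 A
P_R_B = I² × R_B = (0.1246)² × 820 = 12.74 W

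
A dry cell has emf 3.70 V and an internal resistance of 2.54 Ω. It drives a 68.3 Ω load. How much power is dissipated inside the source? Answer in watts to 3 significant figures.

0.00693 W

The source's internal resistance is just another series element carrying I; its dissipation is I²r.
I = ε / (r + R) = 3.70 / (2.54 + 68.3) = 0.05223 A
P_int = I² r = (0.05223)² × 2.54 = 0.006929 W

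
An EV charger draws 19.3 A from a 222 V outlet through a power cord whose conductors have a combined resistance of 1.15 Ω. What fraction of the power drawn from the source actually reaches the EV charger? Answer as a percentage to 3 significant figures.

The power cord carries the full 19.3 A.
P_line = I² R_line = (19.30)² × 1.15 = 428.4 W
P_source = V I = 222 × 19.30 = 4285 W; P_load = 3856 W
η = P_load / P_source = 3856 / 4285 = 0.9000

90.0 %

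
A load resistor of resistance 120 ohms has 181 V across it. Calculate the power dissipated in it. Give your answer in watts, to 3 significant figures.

273 W

With V across and R both known, P = V²/R gives the dissipation directly.
P = (181 V)² / 120 Ω = 273.0 W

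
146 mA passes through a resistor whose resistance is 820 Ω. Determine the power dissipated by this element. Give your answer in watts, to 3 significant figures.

17.5 W

Knowing I and R, the power is just I²R — no need to find V first.
P = (0.1460 A)² × 820 Ω = 17.48 W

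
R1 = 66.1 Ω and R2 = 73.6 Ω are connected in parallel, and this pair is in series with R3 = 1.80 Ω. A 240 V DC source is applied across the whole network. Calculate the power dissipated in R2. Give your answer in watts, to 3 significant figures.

First find R_p for the parallel pair, then treat R_p + R3 as a series loop.
R_p = (66.1×73.6)/(66.1+73.6) = 34.82 Ω
R_total = R_p + 1.80 = 34.82 + 1.80 = 36.62 Ω
I = V / R_total = 240 / 36.62 = 6.553 A
Voltage across the parallel pair: V_p = I × R_p = 6.553 × 34.82 = 228.2 V
R2 sits across V_p; its power is V_p²/R.
P_R2 = (228.2)² / 73.6 = 707.6 W

708 W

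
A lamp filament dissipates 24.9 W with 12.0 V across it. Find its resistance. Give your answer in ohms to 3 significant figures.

5.78 Ω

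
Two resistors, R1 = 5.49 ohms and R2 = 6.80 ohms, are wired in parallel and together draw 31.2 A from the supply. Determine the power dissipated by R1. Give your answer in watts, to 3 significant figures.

1640 W

Only the total current is stated, so first find the parallel equivalent to get the voltage across the combination.
1/R_eq = 1/5.49 + 1/6.80 ⇒ R_eq = 3.038 Ω
V = I_total × R_eq = 31.20 × 3.038 = 94.77 V
P_R1 = V² / R1 = (94.77)² / 5.49 = 1636 W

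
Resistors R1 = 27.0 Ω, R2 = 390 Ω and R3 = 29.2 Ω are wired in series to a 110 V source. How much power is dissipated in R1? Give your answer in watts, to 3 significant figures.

1.64 W

In a series string the same current flows through every resistor — find that current, then P = I²R for the one we want.
R_total = 27.0 + 390 + 29.2 = 446.2 Ω
I = V / R_total = 110 / 446.2 = 0.2465 A
P_R1 = I² × R1 = (0.2465)² × 27.0 = 1.641 W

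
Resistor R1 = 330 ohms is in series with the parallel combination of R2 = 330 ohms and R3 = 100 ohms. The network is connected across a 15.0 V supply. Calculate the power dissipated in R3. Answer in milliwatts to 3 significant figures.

Replace R2 and R3 with their parallel equivalent so the circuit becomes R1 in series with R_p.
R_p = (330×100)/(330+100) = 76.74 Ω
R_total = 330 + 76.74 = 406.7 Ω
I = V / R_total = 15.0 / 406.7 = 0.03688 A
Voltage across the parallel pair: V_p = I × R_p = 0.03688 × 76.74 = 2.830 V
With V_p across R3, its power is V_p²/R3.
P_R3 = (2.830)² / 100 = 0.08010 W

80.1 mW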